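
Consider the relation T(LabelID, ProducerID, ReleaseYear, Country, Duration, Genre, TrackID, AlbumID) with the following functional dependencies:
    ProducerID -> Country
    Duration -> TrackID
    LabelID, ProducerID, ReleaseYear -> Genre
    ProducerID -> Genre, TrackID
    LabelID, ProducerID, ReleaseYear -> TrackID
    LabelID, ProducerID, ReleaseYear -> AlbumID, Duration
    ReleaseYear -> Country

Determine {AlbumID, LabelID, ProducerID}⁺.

{AlbumID, Country, Genre, LabelID, ProducerID, TrackID}

Start with {AlbumID, LabelID, ProducerID}.
ProducerID -> Country applies; add {Country} → now {AlbumID, Country, LabelID, ProducerID}.
ProducerID -> Genre, TrackID applies; add {Genre, TrackID} → now {AlbumID, Country, Genre, LabelID, ProducerID, TrackID}.
No further FD applies.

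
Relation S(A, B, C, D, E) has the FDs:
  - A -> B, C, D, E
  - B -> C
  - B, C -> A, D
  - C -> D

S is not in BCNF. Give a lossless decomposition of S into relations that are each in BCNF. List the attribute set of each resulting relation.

Candidate keys of the original relation: {A}, {B}.
{A, B, C, D, E}: {C} determines {C, D} here but is not a superkey — split on C -> D, giving {C, D} and {A, B, C, E}.
{C, D} is in BCNF.
{A, B, C, E} is in BCNF.

{A, B, C, E}; {C, D}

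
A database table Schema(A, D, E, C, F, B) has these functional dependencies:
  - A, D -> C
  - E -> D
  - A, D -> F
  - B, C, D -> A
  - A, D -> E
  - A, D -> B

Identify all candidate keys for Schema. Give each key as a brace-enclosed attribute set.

{A, D}, {A, E}, {B, C, D}, {B, C, E}

{A, D}⁺ = {A, B, C, D, E, F} — all of the relation — so {A, D} is a candidate key.
{A, E}⁺ = {A, B, C, D, E, F} — all of the relation — so {A, E} is a candidate key.
{B, C, D}⁺ = {A, B, C, D, E, F} — all of the relation — so {B, C, D} is a candidate key.
{B, C, E}⁺ = {A, B, C, D, E, F} — all of the relation — so {B, C, E} is a candidate key.
No proper subset of any of these is a key, and no other minimal superkey exists.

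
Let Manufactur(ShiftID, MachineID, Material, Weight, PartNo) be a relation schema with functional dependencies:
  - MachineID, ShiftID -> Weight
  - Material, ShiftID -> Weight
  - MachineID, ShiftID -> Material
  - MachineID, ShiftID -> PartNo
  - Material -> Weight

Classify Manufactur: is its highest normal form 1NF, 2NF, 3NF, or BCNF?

2NF

Candidate key: {MachineID, ShiftID}. Prime attributes: {MachineID, ShiftID}.
Material, ShiftID -> Weight breaks BCNF: {Material, ShiftID}⁺ = {Material, ShiftID, Weight}, so {Material, ShiftID} is not a superkey.
Material, ShiftID -> Weight has non-prime {Weight} on the right and a non-superkey on the left, so 3NF fails.
No proper subset of a key has a non-prime attribute in its closure, so there is no partial dependency; 2NF holds.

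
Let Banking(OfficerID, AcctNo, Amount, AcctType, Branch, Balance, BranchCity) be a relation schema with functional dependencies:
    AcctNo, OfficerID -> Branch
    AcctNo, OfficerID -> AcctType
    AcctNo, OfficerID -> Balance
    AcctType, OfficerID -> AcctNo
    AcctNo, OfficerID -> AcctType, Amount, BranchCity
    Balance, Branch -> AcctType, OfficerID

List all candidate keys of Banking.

{AcctNo, OfficerID} is a candidate key since {AcctNo, OfficerID}⁺ = {AcctNo, AcctType, Amount, Balance, Branch, BranchCity, OfficerID} covers every attribute.
{AcctType, OfficerID} is a candidate key since {AcctType, OfficerID}⁺ = {AcctNo, AcctType, Amount, Balance, Branch, BranchCity, OfficerID} covers every attribute.
{Balance, Branch} is a candidate key since {Balance, Branch}⁺ = {AcctNo, AcctType, Amount, Balance, Branch, BranchCity, OfficerID} covers every attribute.
These are minimal and exhaustive — every other superkey contains one of them.

{AcctNo, OfficerID}, {AcctType, OfficerID}, {Balance, Branch}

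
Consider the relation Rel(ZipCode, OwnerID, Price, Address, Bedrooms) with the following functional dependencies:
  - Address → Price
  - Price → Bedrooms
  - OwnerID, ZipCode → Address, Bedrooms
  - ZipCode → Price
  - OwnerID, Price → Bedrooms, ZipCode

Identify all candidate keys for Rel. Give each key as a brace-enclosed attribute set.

{OwnerID} never appears on the right of any FD, so every key must include it.
{Address, OwnerID}⁺ = {Address, Bedrooms, OwnerID, Price, ZipCode} — all of the relation — so {Address, OwnerID} is a candidate key.
{OwnerID, Price}⁺ = {Address, Bedrooms, OwnerID, Price, ZipCode} — all of the relation — so {OwnerID, Price} is a candidate key.
{OwnerID, ZipCode}⁺ = {Address, Bedrooms, OwnerID, Price, ZipCode} — all of the relation — so {OwnerID, ZipCode} is a candidate key.
These are minimal and exhaustive — every other superkey contains one of them.

{Address, OwnerID}, {OwnerID, Price}, {OwnerID, ZipCode}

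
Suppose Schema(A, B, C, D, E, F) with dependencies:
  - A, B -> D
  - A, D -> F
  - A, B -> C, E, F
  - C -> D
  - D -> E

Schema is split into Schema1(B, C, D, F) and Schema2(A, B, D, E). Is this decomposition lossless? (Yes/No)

Schema1 ∩ Schema2 = {B, D}; its closure under F is {B, D, E}.
The closure covers neither Schema1 nor Schema2 entirely; the join is not lossless.

No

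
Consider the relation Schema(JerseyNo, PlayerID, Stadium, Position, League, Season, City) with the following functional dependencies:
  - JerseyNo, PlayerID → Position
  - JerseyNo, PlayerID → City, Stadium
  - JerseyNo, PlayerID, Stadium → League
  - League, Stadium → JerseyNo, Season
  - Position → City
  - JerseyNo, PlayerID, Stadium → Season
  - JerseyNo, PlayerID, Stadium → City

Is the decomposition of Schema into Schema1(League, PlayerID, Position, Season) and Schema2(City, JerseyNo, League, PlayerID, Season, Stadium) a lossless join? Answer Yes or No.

No

Schema1 ∩ Schema2 = {League, PlayerID, Season}; its closure under F is {League, PlayerID, Season}.
Schema1 ⊄ {League, PlayerID, Season} and Schema2 ⊄ {League, PlayerID, Season}, so the split is lossy.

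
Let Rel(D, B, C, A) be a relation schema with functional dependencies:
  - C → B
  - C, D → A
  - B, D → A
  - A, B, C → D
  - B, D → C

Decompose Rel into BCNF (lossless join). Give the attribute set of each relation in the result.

Candidate keys of the original relation: {A, C}, {B, D}, {C, D}.
In {A, B, C, D}, {C} is not a superkey ({C}⁺ restricted to this set is {B, C}), so split on C → B into {B, C} and {A, C, D}.
{B, C} has no BCNF violation.
{A, C, D} has no BCNF violation.

{A, C, D}; {B, C}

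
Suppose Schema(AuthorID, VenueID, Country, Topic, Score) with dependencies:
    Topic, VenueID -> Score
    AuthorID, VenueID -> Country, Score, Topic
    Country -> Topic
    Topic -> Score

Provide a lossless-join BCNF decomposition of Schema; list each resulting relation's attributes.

Candidate key of the original relation: {AuthorID, VenueID}.
Within {AuthorID, Country, Score, Topic, VenueID}: {Topic, VenueID}⁺ ∩ {AuthorID, Country, Score, Topic, VenueID} = {Score, Topic, VenueID}, not the whole set, so Topic, VenueID -> Score violates BCNF; decompose into {Score, Topic, VenueID} and {AuthorID, Country, Topic, VenueID}.
Within {Score, Topic, VenueID}: {Topic}⁺ ∩ {Score, Topic, VenueID} = {Score, Topic}, not the whole set, so Topic -> Score violates BCNF; decompose into {Score, Topic} and {Topic, VenueID}.
{Score, Topic} has no BCNF violation.
{Topic, VenueID} has no BCNF violation.
Within {AuthorID, Country, Topic, VenueID}: {Country}⁺ ∩ {AuthorID, Country, Topic, VenueID} = {Country, Topic}, not the whole set, so Country -> Topic violates BCNF; decompose into {Country, Topic} and {AuthorID, Country, VenueID}.
{Country, Topic} has no BCNF violation.
{AuthorID, Country, VenueID} has no BCNF violation.

{AuthorID, Country, VenueID}; {Country, Topic}; {Score, Topic}; {Topic, VenueID}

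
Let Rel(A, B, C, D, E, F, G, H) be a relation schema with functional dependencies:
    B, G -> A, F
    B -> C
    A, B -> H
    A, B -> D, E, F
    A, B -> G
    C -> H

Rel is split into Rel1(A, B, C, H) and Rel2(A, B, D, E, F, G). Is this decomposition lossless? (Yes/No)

Rel1 ∩ Rel2 = {A, B}; its closure under F is {A, B, C, D, E, F, G, H}.
Since Rel1 ⊆ {A, B, C, D, E, F, G, H}, the intersection is a superkey of Rel1; the decomposition is lossless.

Yes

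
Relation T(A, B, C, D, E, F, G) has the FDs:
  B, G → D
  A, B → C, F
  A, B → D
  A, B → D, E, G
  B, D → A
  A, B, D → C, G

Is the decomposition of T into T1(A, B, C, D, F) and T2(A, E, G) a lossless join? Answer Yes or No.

T1 ∩ T2 = {A}; its closure under F is {A}.
The closure covers neither T1 nor T2 entirely; the join is not lossless.

No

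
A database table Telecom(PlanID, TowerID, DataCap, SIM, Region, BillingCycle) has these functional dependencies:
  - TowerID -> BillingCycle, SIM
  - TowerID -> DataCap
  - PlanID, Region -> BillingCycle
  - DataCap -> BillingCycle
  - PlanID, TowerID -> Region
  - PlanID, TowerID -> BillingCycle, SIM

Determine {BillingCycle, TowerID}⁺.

{BillingCycle, DataCap, SIM, TowerID}

Start with {BillingCycle, TowerID}.
TowerID -> BillingCycle, SIM applies; add {SIM} → now {BillingCycle, SIM, TowerID}.
TowerID -> DataCap applies; add {DataCap} → now {BillingCycle, DataCap, SIM, TowerID}.
No further FD applies.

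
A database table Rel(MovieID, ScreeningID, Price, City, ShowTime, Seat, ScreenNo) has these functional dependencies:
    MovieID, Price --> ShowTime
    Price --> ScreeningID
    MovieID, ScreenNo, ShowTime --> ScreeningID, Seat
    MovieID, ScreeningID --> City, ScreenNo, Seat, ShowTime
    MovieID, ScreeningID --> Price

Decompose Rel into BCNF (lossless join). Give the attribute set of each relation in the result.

{City, MovieID, Price, ScreenNo, Seat, ShowTime}; {Price, ScreeningID}

Candidate keys of the original relation: {MovieID, Price}, {MovieID, ScreenNo, ShowTime}, {MovieID, ScreeningID}.
Within {City, MovieID, Price, ScreenNo, ScreeningID, Seat, ShowTime}: {Price}⁺ ∩ {City, MovieID, Price, ScreenNo, ScreeningID, Seat, ShowTime} = {Price, ScreeningID}, not the whole set, so Price --> ScreeningID violates BCNF; decompose into {Price, ScreeningID} and {City, MovieID, Price, ScreenNo, Seat, ShowTime}.
{Price, ScreeningID} has no BCNF violation.
{City, MovieID, Price, ScreenNo, Seat, ShowTime} has no BCNF violation.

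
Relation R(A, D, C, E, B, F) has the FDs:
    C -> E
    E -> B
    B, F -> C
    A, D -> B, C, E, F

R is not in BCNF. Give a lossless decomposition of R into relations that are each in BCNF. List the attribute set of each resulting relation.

{A, C, D, F}; {B, E}; {C, E}

Candidate key of the original relation: {A, D}.
{A, B, C, D, E, F}: {C} determines {B, C, E} here but is not a superkey — split on C -> B, E, giving {B, C, E} and {A, C, D, F}.
{B, C, E}: {E} determines {B, E} here but is not a superkey — split on E -> B, giving {B, E} and {C, E}.
{B, E}: every determinant is a superkey — BCNF.
{C, E}: every determinant is a superkey — BCNF.
{A, C, D, F}: every determinant is a superkey — BCNF.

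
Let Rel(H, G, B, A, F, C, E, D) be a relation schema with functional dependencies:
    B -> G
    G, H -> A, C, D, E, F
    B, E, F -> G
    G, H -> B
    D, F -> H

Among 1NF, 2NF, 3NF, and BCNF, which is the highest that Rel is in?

3NF

Candidate keys: {B, D, F}, {B, H}, {D, F, G}, {G, H}. Prime attributes: {B, D, F, G, H}.
B -> G: {B}⁺ = {B, G}, which is not all of the attributes, so the left side is not a superkey — BCNF is violated.
But every attribute on its right side ({G}) is prime, and the same holds for every other non-superkey FD, so 3NF still holds.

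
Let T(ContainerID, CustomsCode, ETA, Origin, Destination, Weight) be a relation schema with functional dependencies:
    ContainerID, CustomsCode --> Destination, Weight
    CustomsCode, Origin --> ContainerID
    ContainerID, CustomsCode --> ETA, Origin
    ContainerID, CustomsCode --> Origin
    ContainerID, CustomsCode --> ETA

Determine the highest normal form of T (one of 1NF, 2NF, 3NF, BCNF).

BCNF

Candidate keys: {ContainerID, CustomsCode}, {CustomsCode, Origin}. Prime attributes: {ContainerID, CustomsCode, Origin}.
The left-hand side of every FD is a superkey, so BCNF is satisfied.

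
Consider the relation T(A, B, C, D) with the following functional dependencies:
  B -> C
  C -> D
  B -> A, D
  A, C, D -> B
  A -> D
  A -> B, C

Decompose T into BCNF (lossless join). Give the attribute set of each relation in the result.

{A, B, C}; {C, D}

Candidate keys of the original relation: {A}, {B}.
Within {A, B, C, D}: {C}⁺ ∩ {A, B, C, D} = {C, D}, not the whole set, so C -> D violates BCNF; decompose into {C, D} and {A, B, C}.
{C, D}: every determinant is a superkey — BCNF.
{A, B, C}: every determinant is a superkey — BCNF.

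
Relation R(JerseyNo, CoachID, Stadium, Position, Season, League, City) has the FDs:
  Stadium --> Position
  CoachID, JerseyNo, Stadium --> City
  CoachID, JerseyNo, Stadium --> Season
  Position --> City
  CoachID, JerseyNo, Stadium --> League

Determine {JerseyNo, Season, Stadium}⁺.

{City, JerseyNo, Position, Season, Stadium}

Start with {JerseyNo, Season, Stadium}.
Stadium --> Position applies; add {Position} → now {JerseyNo, Position, Season, Stadium}.
Position --> City applies; add {City} → now {City, JerseyNo, Position, Season, Stadium}.
No further FD applies.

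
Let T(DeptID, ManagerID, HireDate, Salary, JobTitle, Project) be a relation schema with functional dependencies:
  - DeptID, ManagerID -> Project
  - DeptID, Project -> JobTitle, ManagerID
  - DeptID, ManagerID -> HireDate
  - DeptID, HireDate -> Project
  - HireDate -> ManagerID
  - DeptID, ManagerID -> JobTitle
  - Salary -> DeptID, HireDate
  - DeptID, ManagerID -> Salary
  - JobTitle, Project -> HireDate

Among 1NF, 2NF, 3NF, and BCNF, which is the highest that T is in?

3NF

Candidate keys: {DeptID, HireDate}, {DeptID, ManagerID}, {DeptID, Project}, {Salary}. Prime attributes: {DeptID, HireDate, ManagerID, Project, Salary}.
For HireDate -> ManagerID we have {HireDate}⁺ = {HireDate, ManagerID}; {HireDate} is not a superkey, so BCNF fails.
Its right-hand attributes {ManagerID} are all prime, as are those of every other non-superkey FD — the relation is in 3NF.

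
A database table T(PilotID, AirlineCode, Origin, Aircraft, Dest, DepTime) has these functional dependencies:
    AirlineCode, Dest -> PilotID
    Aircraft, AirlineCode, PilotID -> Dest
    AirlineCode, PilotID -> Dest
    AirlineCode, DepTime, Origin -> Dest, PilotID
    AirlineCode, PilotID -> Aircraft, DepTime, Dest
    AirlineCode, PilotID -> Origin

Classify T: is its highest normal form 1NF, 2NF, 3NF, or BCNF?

BCNF

Candidate keys: {AirlineCode, DepTime, Origin}, {AirlineCode, Dest}, {AirlineCode, PilotID}. Prime attributes: {AirlineCode, DepTime, Dest, Origin, PilotID}.
Every FD has a superkey on the left, so the relation is in BCNF.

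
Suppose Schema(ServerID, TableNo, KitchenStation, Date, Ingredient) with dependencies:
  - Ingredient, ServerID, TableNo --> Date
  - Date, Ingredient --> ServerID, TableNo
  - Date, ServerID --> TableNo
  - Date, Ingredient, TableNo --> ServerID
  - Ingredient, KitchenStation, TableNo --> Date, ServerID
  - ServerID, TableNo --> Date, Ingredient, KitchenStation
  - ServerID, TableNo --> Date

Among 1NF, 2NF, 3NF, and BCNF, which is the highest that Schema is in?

Candidate keys: {Date, Ingredient}, {Date, ServerID}, {Ingredient, KitchenStation, TableNo}, {ServerID, TableNo}. Prime attributes: {Date, Ingredient, KitchenStation, ServerID, TableNo}.
Every FD has a superkey on the left, so the relation is in BCNF.

BCNF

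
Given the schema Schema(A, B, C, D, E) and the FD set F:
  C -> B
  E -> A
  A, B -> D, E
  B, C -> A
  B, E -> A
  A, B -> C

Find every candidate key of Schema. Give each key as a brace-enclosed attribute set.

Closure of {C} is {A, B, C, D, E}, the whole schema; {C} is a candidate key.
Closure of {A, B} is {A, B, C, D, E}, the whole schema; {A, B} is a candidate key.
Closure of {B, E} is {A, B, C, D, E}, the whole schema; {B, E} is a candidate key.
These are minimal and exhaustive — every other superkey contains one of them.

{A, B}, {B, E}, {C}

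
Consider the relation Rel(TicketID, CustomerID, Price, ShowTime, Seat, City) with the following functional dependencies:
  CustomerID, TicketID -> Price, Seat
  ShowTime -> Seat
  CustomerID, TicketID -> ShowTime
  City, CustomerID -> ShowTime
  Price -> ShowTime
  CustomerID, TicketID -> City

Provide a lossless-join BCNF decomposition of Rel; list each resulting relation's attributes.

{City, CustomerID, Price, TicketID}; {City, CustomerID, ShowTime}; {Seat, ShowTime}

Candidate key of the original relation: {CustomerID, TicketID}.
Within {City, CustomerID, Price, Seat, ShowTime, TicketID}: {ShowTime}⁺ ∩ {City, CustomerID, Price, Seat, ShowTime, TicketID} = {Seat, ShowTime}, not the whole set, so ShowTime -> Seat violates BCNF; decompose into {Seat, ShowTime} and {City, CustomerID, Price, ShowTime, TicketID}.
{Seat, ShowTime}: every determinant is a superkey — BCNF.
Within {City, CustomerID, Price, ShowTime, TicketID}: {City, CustomerID}⁺ ∩ {City, CustomerID, Price, ShowTime, TicketID} = {City, CustomerID, ShowTime}, not the whole set, so City, CustomerID -> ShowTime violates BCNF; decompose into {City, CustomerID, ShowTime} and {City, CustomerID, Price, TicketID}.
{City, CustomerID, ShowTime}: every determinant is a superkey — BCNF.
{City, CustomerID, Price, TicketID}: every determinant is a superkey — BCNF.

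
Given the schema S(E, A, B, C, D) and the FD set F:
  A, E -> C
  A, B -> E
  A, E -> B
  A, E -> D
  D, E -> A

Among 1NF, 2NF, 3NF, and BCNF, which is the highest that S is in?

BCNF

Candidate keys: {A, B}, {A, E}, {D, E}. Prime attributes: {A, B, D, E}.
Every FD has a superkey on the left, so the relation is in BCNF.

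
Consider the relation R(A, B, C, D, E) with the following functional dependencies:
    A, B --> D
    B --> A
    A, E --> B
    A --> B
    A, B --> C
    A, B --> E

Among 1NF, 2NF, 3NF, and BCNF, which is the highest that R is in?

Candidate keys: {A}, {B}. Prime attributes: {A, B}.
Every FD has a superkey on the left, so the relation is in BCNF.

BCNF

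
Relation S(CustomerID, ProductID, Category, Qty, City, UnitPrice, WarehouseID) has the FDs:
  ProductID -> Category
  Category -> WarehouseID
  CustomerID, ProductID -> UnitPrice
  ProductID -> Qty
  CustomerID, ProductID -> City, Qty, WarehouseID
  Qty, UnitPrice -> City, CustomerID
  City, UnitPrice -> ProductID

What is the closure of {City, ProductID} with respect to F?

{Category, City, ProductID, Qty, WarehouseID}

Start with {City, ProductID}.
ProductID -> Category applies; add {Category} → now {Category, City, ProductID}.
Category -> WarehouseID applies; add {WarehouseID} → now {Category, City, ProductID, WarehouseID}.
ProductID -> Qty applies; add {Qty} → now {Category, City, ProductID, Qty, WarehouseID}.
No further FD applies.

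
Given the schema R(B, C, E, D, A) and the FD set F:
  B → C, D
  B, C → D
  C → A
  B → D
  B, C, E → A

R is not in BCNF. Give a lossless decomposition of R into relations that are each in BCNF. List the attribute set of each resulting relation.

{A, C}; {B, C, D}; {B, E}

Candidate key of the original relation: {B, E}.
{A, B, C, D, E}: {B} determines {A, B, C, D} here but is not a superkey — split on B → A, C, D, giving {A, B, C, D} and {B, E}.
{A, B, C, D}: {C} determines {A, C} here but is not a superkey — split on C → A, giving {A, C} and {B, C, D}.
{A, C} is in BCNF.
{B, C, D} is in BCNF.
{B, E} is in BCNF.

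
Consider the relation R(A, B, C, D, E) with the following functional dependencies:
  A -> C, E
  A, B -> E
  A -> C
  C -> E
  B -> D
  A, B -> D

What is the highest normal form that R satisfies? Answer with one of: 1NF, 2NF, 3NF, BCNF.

Candidate key: {A, B}. Prime attributes: {A, B}.
A -> C, E: {A}⁺ = {A, C, E}, which is not all of the attributes, so the left side is not a superkey — BCNF is violated.
Because {C, E} are non-prime and the left side of A -> C, E is not a superkey, the relation is not in 3NF.
The proper key subset {A} of {A, B} determines non-prime {C, E}, so the relation is not even in 2NF.

1NF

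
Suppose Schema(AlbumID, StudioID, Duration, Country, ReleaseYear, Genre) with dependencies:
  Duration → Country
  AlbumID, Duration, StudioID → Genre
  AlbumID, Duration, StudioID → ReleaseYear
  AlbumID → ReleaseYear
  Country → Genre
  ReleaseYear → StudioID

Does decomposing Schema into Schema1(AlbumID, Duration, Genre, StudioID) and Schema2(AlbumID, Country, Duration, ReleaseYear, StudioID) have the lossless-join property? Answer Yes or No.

Schema1 ∩ Schema2 = {AlbumID, Duration, StudioID}; its closure under F is {AlbumID, Country, Duration, Genre, ReleaseYear, StudioID}.
Since Schema1 ⊆ {AlbumID, Country, Duration, Genre, ReleaseYear, StudioID}, the intersection is a superkey of Schema1; the decomposition is lossless.

Yes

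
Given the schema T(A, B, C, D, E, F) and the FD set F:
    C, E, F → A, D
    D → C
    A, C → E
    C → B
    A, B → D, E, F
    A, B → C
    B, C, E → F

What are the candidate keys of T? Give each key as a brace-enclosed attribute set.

{A, B}⁺ = {A, B, C, D, E, F}, which is every attribute, so {A, B} is a candidate key.
{A, C}⁺ = {A, B, C, D, E, F}, which is every attribute, so {A, C} is a candidate key.
{A, D}⁺ = {A, B, C, D, E, F}, which is every attribute, so {A, D} is a candidate key.
{C, E}⁺ = {A, B, C, D, E, F}, which is every attribute, so {C, E} is a candidate key.
{D, E}⁺ = {A, B, C, D, E, F}, which is every attribute, so {D, E} is a candidate key.
These are minimal and exhaustive — every other superkey contains one of them.

{A, B}, {A, C}, {A, D}, {C, E}, {D, E}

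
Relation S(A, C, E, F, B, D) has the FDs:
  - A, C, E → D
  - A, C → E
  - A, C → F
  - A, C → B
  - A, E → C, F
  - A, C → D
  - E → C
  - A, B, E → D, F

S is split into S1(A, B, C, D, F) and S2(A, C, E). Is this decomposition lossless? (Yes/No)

Yes

The shared attributes are {A, C} and {A, C}⁺ = {A, B, C, D, E, F}.
Since S1 ⊆ {A, B, C, D, E, F}, the intersection is a superkey of S1; the decomposition is lossless.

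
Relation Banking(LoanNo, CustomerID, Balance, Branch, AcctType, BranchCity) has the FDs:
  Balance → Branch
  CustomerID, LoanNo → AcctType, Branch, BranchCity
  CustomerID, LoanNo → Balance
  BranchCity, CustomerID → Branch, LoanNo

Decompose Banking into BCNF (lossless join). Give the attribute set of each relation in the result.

{AcctType, Balance, BranchCity, CustomerID, LoanNo}; {Balance, Branch}

Candidate keys of the original relation: {BranchCity, CustomerID}, {CustomerID, LoanNo}.
{AcctType, Balance, Branch, BranchCity, CustomerID, LoanNo}: {Balance} determines {Balance, Branch} here but is not a superkey — split on Balance → Branch, giving {Balance, Branch} and {AcctType, Balance, BranchCity, CustomerID, LoanNo}.
{Balance, Branch}: every determinant is a superkey — BCNF.
{AcctType, Balance, BranchCity, CustomerID, LoanNo}: every determinant is a superkey — BCNF.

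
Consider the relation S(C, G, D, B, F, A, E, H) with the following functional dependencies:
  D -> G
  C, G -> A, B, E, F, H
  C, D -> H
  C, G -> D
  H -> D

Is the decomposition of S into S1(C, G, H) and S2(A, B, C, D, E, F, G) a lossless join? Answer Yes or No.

Yes

S1 ∩ S2 = {C, G}; its closure under F is {A, B, C, D, E, F, G, H}.
S1 is contained in that closure, so S1 ∩ S2 -> S1 holds and the join is lossless.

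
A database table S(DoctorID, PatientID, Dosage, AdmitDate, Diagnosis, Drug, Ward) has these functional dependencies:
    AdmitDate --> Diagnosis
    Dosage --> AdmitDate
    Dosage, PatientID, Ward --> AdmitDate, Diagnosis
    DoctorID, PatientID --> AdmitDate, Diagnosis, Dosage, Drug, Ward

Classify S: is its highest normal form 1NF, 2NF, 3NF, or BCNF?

Candidate key: {DoctorID, PatientID}. Prime attributes: {DoctorID, PatientID}.
AdmitDate --> Diagnosis breaks BCNF: {AdmitDate}⁺ = {AdmitDate, Diagnosis}, so {AdmitDate} is not a superkey.
Because {Diagnosis} is non-prime and the left side of AdmitDate --> Diagnosis is not a superkey, the relation is not in 3NF.
No non-prime attribute depends on a proper subset of any candidate key, so 2NF holds.

2NF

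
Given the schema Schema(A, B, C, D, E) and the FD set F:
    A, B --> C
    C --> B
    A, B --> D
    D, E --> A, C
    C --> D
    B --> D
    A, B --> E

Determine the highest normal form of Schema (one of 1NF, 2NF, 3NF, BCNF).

3NF

Candidate keys: {A, B}, {A, C}, {B, E}, {C, E}, {D, E}. Prime attributes: {A, B, C, D, E}.
C --> B: {C}⁺ = {B, C, D}, which is not all of the attributes, so the left side is not a superkey — BCNF is violated.
But every attribute on its right side ({B}) is prime, and the same holds for every other non-superkey FD, so 3NF still holds.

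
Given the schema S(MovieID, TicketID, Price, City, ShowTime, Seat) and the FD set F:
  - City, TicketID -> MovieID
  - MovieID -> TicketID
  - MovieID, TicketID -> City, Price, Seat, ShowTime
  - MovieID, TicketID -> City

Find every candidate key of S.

{City, TicketID}, {MovieID}

{MovieID}⁺ = {City, MovieID, Price, Seat, ShowTime, TicketID}, which is every attribute, so {MovieID} is a candidate key.
{City, TicketID}⁺ = {City, MovieID, Price, Seat, ShowTime, TicketID}, which is every attribute, so {City, TicketID} is a candidate key.
Any other superkey properly contains one of these, so there are no further candidate keys.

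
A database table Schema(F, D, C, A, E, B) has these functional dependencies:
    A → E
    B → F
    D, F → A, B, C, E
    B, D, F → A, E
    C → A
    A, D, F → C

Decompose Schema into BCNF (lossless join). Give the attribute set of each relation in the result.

{A, C}; {A, E}; {B, C, D}; {B, F}

Candidate keys of the original relation: {B, D}, {D, F}.
{A, B, C, D, E, F}: {A} determines {A, E} here but is not a superkey — split on A → E, giving {A, E} and {A, B, C, D, F}.
{A, E} has no BCNF violation.
{A, B, C, D, F}: {B} determines {B, F} here but is not a superkey — split on B → F, giving {B, F} and {A, B, C, D}.
{B, F} has no BCNF violation.
{A, B, C, D}: {C} determines {A, C} here but is not a superkey — split on C → A, giving {A, C} and {B, C, D}.
{A, C} has no BCNF violation.
{B, C, D} has no BCNF violation.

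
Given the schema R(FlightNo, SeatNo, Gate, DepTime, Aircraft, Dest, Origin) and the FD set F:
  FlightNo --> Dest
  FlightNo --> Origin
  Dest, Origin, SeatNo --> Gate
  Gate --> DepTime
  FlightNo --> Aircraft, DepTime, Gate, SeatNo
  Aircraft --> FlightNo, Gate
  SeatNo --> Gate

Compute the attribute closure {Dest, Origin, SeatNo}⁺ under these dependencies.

Start with {Dest, Origin, SeatNo}.
Dest, Origin, SeatNo --> Gate applies; add {Gate} → now {Dest, Gate, Origin, SeatNo}.
Gate --> DepTime applies; add {DepTime} → now {DepTime, Dest, Gate, Origin, SeatNo}.
No further FD applies.

{DepTime, Dest, Gate, Origin, SeatNo}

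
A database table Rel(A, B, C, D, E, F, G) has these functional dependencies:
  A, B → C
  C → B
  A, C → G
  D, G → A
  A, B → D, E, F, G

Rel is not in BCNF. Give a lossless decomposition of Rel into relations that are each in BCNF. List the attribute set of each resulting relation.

Candidate keys of the original relation: {A, B}, {A, C}, {B, D, G}, {C, D, G}.
{A, B, C, D, E, F, G}: {C} determines {B, C} here but is not a superkey — split on C → B, giving {B, C} and {A, C, D, E, F, G}.
{B, C} has no BCNF violation.
{A, C, D, E, F, G}: {D, G} determines {A, D, G} here but is not a superkey — split on D, G → A, giving {A, D, G} and {C, D, E, F, G}.
{A, D, G} has no BCNF violation.
{C, D, E, F, G} has no BCNF violation.

{A, D, G}; {B, C}; {C, D, E, F, G}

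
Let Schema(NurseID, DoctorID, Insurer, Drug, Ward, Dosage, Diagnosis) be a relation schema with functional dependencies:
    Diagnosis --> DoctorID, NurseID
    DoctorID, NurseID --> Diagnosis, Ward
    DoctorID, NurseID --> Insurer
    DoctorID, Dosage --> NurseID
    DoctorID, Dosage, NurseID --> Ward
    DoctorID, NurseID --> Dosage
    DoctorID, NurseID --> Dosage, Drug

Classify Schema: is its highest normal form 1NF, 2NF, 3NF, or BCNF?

Candidate keys: {Diagnosis}, {DoctorID, Dosage}, {DoctorID, NurseID}. Prime attributes: {Diagnosis, DoctorID, Dosage, NurseID}.
Every FD has a superkey on the left, so the relation is in BCNF.

BCNF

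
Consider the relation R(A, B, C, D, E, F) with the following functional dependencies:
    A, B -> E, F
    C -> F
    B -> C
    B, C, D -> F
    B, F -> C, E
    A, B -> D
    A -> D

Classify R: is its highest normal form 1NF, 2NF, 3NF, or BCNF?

1NF

Candidate key: {A, B}. Prime attributes: {A, B}.
C -> F: {C}⁺ = {C, F}, which is not all of the attributes, so the left side is not a superkey — BCNF is violated.
C -> F has non-prime {F} on the right and a non-superkey on the left, so 3NF fails.
Since {A} ⊂ {A, B} and {A}⁺ ⊇ {D} with {D} non-prime, there is a partial dependency; 2NF fails.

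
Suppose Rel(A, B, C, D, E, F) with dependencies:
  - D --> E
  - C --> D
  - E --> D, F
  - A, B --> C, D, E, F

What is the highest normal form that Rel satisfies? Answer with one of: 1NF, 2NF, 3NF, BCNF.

2NF

Candidate key: {A, B}. Prime attributes: {A, B}.
D --> E breaks BCNF: {D}⁺ = {D, E, F}, so {D} is not a superkey.
D --> E determines the non-prime attribute {E} from a non-superkey — 3NF is violated.
Checking every proper subset of each key, none determines a non-prime attribute — 2NF is satisfied.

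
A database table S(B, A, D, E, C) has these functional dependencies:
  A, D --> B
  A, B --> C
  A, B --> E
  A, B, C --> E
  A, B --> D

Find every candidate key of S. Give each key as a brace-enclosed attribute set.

{A, B}, {A, D}

No FD produces {A}, so it must be in every candidate key.
Closure of {A, B} is {A, B, C, D, E}, the whole schema; {A, B} is a candidate key.
Closure of {A, D} is {A, B, C, D, E}, the whole schema; {A, D} is a candidate key.
Any other superkey properly contains one of these, so there are no further candidate keys.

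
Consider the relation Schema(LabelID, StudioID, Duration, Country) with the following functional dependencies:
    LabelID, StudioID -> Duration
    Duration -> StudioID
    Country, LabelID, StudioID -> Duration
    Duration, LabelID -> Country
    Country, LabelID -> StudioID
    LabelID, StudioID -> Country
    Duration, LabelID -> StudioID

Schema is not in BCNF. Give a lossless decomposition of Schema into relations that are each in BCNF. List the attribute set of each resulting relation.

{Country, Duration, LabelID}; {Duration, StudioID}

Candidate keys of the original relation: {Country, LabelID}, {Duration, LabelID}, {LabelID, StudioID}.
{Country, Duration, LabelID, StudioID}: {Duration} determines {Duration, StudioID} here but is not a superkey — split on Duration -> StudioID, giving {Duration, StudioID} and {Country, Duration, LabelID}.
{Duration, StudioID} is in BCNF.
{Country, Duration, LabelID} is in BCNF.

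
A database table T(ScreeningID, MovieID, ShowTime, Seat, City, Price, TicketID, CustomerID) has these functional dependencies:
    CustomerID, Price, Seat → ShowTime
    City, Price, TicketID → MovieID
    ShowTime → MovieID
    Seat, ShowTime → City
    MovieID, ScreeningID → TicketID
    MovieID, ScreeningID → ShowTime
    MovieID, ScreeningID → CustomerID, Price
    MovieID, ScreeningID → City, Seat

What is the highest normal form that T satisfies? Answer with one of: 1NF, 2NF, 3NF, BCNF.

3NF

Candidate keys: {City, Price, ScreeningID, TicketID}, {CustomerID, Price, ScreeningID, Seat}, {MovieID, ScreeningID}, {ScreeningID, ShowTime}. Prime attributes: {City, CustomerID, MovieID, Price, ScreeningID, Seat, ShowTime, TicketID}.
CustomerID, Price, Seat → ShowTime: {CustomerID, Price, Seat}⁺ = {City, CustomerID, MovieID, Price, Seat, ShowTime}, which is not all of the attributes, so the left side is not a superkey — BCNF is violated.
Its right-hand attributes {ShowTime} are all prime, as are those of every other non-superkey FD — the relation is in 3NF.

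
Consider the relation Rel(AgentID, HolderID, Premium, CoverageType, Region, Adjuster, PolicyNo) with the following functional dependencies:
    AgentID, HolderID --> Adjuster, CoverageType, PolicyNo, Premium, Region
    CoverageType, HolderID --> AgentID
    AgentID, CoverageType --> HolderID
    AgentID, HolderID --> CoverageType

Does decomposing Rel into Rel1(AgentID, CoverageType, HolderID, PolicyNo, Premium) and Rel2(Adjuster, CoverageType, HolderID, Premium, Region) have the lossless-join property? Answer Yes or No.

Rel1 ∩ Rel2 = {CoverageType, HolderID, Premium}; its closure under F is {Adjuster, AgentID, CoverageType, HolderID, PolicyNo, Premium, Region}.
Since Rel1 ⊆ {Adjuster, AgentID, CoverageType, HolderID, PolicyNo, Premium, Region}, the intersection is a superkey of Rel1; the decomposition is lossless.

Yes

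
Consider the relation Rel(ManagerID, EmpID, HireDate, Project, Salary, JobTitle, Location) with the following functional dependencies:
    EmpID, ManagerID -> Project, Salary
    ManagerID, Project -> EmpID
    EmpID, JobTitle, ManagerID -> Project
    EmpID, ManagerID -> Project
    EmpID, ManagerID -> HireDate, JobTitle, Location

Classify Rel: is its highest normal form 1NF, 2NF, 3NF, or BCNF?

Candidate keys: {EmpID, ManagerID}, {ManagerID, Project}. Prime attributes: {EmpID, ManagerID, Project}.
Every FD has a superkey on the left, so the relation is in BCNF.

BCNF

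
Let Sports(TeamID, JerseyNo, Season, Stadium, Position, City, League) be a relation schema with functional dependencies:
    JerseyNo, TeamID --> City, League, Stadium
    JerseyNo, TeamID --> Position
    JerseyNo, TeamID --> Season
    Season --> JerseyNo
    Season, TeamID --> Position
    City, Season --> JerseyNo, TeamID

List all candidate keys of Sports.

{City, Season} is a candidate key since {City, Season}⁺ = {City, JerseyNo, League, Position, Season, Stadium, TeamID} covers every attribute.
{JerseyNo, TeamID} is a candidate key since {JerseyNo, TeamID}⁺ = {City, JerseyNo, League, Position, Season, Stadium, TeamID} covers every attribute.
{Season, TeamID} is a candidate key since {Season, TeamID}⁺ = {City, JerseyNo, League, Position, Season, Stadium, TeamID} covers every attribute.
These are minimal and exhaustive — every other superkey contains one of them.

{City, Season}, {JerseyNo, TeamID}, {Season, TeamID}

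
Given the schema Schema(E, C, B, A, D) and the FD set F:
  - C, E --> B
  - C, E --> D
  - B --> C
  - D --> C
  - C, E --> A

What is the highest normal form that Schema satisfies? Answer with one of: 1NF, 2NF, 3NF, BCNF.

Candidate keys: {B, E}, {C, E}, {D, E}. Prime attributes: {B, C, D, E}.
For B --> C we have {B}⁺ = {B, C}; {B} is not a superkey, so BCNF fails.
Since {C} ⊆ prime attributes and every other non-superkey FD also has a prime right side, the schema is in 3NF.

3NF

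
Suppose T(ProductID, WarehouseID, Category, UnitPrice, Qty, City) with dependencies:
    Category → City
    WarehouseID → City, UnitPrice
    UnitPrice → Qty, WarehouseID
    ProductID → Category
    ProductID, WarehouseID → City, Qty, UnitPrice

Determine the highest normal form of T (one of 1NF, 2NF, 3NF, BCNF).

1NF

Candidate keys: {ProductID, UnitPrice}, {ProductID, WarehouseID}. Prime attributes: {ProductID, UnitPrice, WarehouseID}.
Category → City breaks BCNF: {Category}⁺ = {Category, City}, so {Category} is not a superkey.
Because {City} is non-prime and the left side of Category → City is not a superkey, the relation is not in 3NF.
{ProductID} is a proper subset of the key {ProductID, UnitPrice}, and {ProductID}⁺ contains the non-prime attributes {Category, City} — a partial dependency, so 2NF is violated.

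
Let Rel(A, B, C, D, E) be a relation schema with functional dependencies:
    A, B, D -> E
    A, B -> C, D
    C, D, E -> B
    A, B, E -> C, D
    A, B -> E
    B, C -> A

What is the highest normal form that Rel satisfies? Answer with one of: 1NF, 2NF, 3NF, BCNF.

Candidate keys: {A, B}, {B, C}, {C, D, E}. Prime attributes: {A, B, C, D, E}.
The left-hand side of every FD is a superkey, so BCNF is satisfied.

BCNF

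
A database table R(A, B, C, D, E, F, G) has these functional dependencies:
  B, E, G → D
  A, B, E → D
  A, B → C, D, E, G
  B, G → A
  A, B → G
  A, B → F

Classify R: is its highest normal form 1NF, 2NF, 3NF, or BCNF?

Candidate keys: {A, B}, {B, G}. Prime attributes: {A, B, G}.
Each dependency's left side is a superkey — BCNF holds.

BCNF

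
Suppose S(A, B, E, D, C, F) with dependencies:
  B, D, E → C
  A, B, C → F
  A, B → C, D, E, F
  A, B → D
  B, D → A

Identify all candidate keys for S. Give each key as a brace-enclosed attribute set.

{A, B}, {B, D}

No FD produces {B}, so it must be in every candidate key.
{A, B}⁺ = {A, B, C, D, E, F}, which is every attribute, so {A, B} is a candidate key.
{B, D}⁺ = {A, B, C, D, E, F}, which is every attribute, so {B, D} is a candidate key.
No proper subset of any of these is a key, and no other minimal superkey exists.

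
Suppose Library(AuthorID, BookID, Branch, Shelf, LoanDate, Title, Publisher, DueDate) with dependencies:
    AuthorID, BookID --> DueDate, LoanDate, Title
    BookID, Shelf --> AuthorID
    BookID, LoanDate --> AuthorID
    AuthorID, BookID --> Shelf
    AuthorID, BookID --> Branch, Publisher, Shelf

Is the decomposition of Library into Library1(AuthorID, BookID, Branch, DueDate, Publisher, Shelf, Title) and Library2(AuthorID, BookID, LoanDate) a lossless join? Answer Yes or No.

Yes

Common attributes: {AuthorID, BookID}; their closure is {AuthorID, BookID, Branch, DueDate, LoanDate, Publisher, Shelf, Title}.
Library1 is contained in that closure, so Library1 ∩ Library2 --> Library1 holds and the join is lossless.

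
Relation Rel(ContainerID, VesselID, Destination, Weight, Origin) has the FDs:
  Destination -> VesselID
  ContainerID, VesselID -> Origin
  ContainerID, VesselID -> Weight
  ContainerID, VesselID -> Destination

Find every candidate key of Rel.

No FD produces {ContainerID}, so it must be in every candidate key.
{ContainerID, Destination}⁺ = {ContainerID, Destination, Origin, VesselID, Weight} — all of the relation — so {ContainerID, Destination} is a candidate key.
{ContainerID, VesselID}⁺ = {ContainerID, Destination, Origin, VesselID, Weight} — all of the relation — so {ContainerID, VesselID} is a candidate key.
Any other superkey properly contains one of these, so there are no further candidate keys.

{ContainerID, Destination}, {ContainerID, VesselID}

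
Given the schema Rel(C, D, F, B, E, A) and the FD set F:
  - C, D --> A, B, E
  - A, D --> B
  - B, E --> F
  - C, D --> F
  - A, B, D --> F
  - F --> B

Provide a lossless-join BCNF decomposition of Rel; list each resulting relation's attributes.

{A, C, D, E}; {A, D, F}; {B, F}

Candidate key of the original relation: {C, D}.
{A, B, C, D, E, F}: {A, D} determines {A, B, D, F} here but is not a superkey — split on A, D --> B, F, giving {A, B, D, F} and {A, C, D, E}.
{A, B, D, F}: {F} determines {B, F} here but is not a superkey — split on F --> B, giving {B, F} and {A, D, F}.
{B, F} is in BCNF.
{A, D, F} is in BCNF.
{A, C, D, E} is in BCNF.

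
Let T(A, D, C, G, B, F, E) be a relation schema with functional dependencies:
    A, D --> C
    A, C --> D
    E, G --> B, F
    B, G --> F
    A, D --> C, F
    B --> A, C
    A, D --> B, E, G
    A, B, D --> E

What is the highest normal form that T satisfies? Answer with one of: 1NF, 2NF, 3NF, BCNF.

Candidate keys: {A, C}, {A, D}, {B}, {E, G}. Prime attributes: {A, B, C, D, E, G}.
Each dependency's left side is a superkey — BCNF holds.

BCNF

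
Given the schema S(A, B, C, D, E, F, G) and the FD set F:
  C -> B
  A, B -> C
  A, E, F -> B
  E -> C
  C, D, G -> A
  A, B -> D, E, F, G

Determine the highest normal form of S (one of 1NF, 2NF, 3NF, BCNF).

3NF

Candidate keys: {A, B}, {A, C}, {A, E}, {C, D, G}, {D, E, G}. Prime attributes: {A, B, C, D, E, G}.
C -> B: {C}⁺ = {B, C}, which is not all of the attributes, so the left side is not a superkey — BCNF is violated.
Its right-hand attributes {B} are all prime, as are those of every other non-superkey FD — the relation is in 3NF.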